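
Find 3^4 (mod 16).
3^{4} = 81 ≡ 1 (mod 16)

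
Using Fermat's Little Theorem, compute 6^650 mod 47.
By Fermat: 6^{46} ≡ 1 (mod 47). 650 ≡ 6 (mod 46). So 6^{650} ≡ 6^{6} ≡ 32 (mod 47)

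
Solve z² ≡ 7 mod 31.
The square roots of 7 mod 31 are 10 and 21. Verify: 10² = 100 ≡ 7 mod 31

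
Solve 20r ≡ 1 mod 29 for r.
Since 29 is prime, by Fermat 20^(-1) ≡ 20^{27} ≡ 16 mod 29. Verify: 20 × 16 = 320 ≡ 1 mod 29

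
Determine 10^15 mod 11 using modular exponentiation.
Using Fermat: 10^{10} ≡ 1 (mod 11). 15 ≡ 5 (mod 10). So 10^{15} ≡ 10^{5} ≡ 10 (mod 11)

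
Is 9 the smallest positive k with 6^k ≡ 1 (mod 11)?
Powers of 6 mod 11: 6^1≡6, 6^2≡3, 6^3≡7, 6^4≡9, 6^5≡10, 6^6≡5, 6^7≡8, 6^8≡4, 6^9≡2, 6^10≡1. 6^9≡2≢1, so ord ≠ 9. No, the actual order is 10.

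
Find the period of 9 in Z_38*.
Powers of 9 mod 38: 9^1≡9, 9^2≡5, 9^3≡7, 9^4≡25, 9^5≡35, 9^6≡11, 9^7≡23, 9^8≡17, 9^9≡1. ord_38(9) = 9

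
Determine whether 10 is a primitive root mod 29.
ord_29(10) divides 28. For each prime q|28: 10^{14}≡28, 10^{4}≡24, none ≡ 1. So 10 has order 28 and is a primitive root mod 29.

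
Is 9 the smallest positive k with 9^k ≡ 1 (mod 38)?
Powers of 9 mod 38: 9^1≡9, 9^2≡5, 9^3≡7, 9^4≡25, 9^5≡35, 9^6≡11, 9^7≡23, 9^8≡17, 9^9≡1. First k with 9^k≡1 is k=9. Yes, ord_38(9) = 9.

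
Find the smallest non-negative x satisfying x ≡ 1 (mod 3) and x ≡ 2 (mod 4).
M = 3 × 4 = 12. M₁ = 4, y₁ ≡ 1 (mod 3). M₂ = 3, y₂ ≡ 3 (mod 4). x = 1×4×1 + 2×3×3 ≡ 10 (mod 12)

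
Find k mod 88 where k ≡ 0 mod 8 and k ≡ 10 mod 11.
M = 8 × 11 = 88. M₁ = 11, y₁ ≡ 3 mod 8. M₂ = 8, y₂ ≡ 7 mod 11. k = 0×11×3 + 10×8×7 ≡ 32 mod 88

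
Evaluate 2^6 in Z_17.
By repeated squaring (mod 17): 2^{1}≡2, 2^{2}≡4, 2^{4}≡16. Then 2^{6} = 2^{4+2} ≡ 16 × 4 ≡ 13 (mod 17)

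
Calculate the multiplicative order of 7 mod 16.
Powers of 7 mod 16: 7^1≡7, 7^2≡1. Order = 2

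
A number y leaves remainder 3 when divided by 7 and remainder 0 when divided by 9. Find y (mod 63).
M = 7 × 9 = 63. M₁ = 9, y₁ ≡ 4 (mod 7). M₂ = 7, y₂ ≡ 4 (mod 9). y = 3×9×4 + 0×7×4 ≡ 45 (mod 63)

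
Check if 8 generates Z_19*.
8^{6} ≡ 1 mod 19 and 6 < 18, so ord_19(8) = 6 ≠ 18 and 8 is not a primitive root.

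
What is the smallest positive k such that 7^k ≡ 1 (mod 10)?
Powers of 7 mod 10: 7^1≡7, 7^2≡9, 7^3≡3, 7^4≡1. ord_10(7) = 4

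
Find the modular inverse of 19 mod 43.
Since 43 is prime, by Fermat 19^(-1) ≡ 19^{41} ≡ 34 (mod 43). Verify: 19 × 34 = 646 ≡ 1 (mod 43)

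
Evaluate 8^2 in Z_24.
8^{2} = 64 ≡ 16 (mod 24)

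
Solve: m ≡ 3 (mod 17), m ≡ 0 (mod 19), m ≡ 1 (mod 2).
M = 17 × 19 × 2 = 646. M₁ = 38, y₁ ≡ 13 (mod 17). M₂ = 34, y₂ ≡ 14 (mod 19). M₃ = 323, y₃ ≡ 1 (mod 2). m = 3×38×13 + 0×34×14 + 1×323×1 ≡ 513 (mod 646)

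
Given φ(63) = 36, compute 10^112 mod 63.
By Euler: 10^{36} ≡ 1 mod 63 since gcd(10, 63) = 1. 112 = 3×36 + 4. So 10^{112} ≡ 10^{4} ≡ 46 mod 63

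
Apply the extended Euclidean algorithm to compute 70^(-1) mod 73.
Extended GCD: 70(24) + 73(-23) = 1. So 70^(-1) ≡ 24 (mod 73). Verify: 70 × 24 = 1680 ≡ 1 (mod 73)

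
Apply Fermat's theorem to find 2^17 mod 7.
By Fermat: 2^{6} ≡ 1 mod 7. 17 = 2×6 + 5. So 2^{17} ≡ 2^{5} ≡ 4 mod 7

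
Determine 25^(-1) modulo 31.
Since 31 is prime, by Fermat 25^(-1) ≡ 25^{29} ≡ 5 (mod 31). Verify: 25 × 5 = 125 ≡ 1 (mod 31)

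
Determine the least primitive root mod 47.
g = 5. For each prime q|46: 5^{23}≡46, 5^{2}≡25, none ≡ 1, so ord_47(5) = 46 and 5 is a primitive root.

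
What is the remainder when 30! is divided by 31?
By Wilson's theorem, (30)! ≡ -1 ≡ 30 mod 31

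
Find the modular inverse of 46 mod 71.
Since 71 is prime, by Fermat 46^(-1) ≡ 46^{69} ≡ 17 (mod 71). Verify: 46 × 17 = 782 ≡ 1 (mod 71)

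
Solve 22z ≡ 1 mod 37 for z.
Since 37 is prime, by Fermat 22^(-1) ≡ 22^{35} ≡ 32 mod 37. Verify: 22 × 32 = 704 ≡ 1 mod 37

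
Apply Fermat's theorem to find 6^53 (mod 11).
By Fermat: 6^{10} ≡ 1 (mod 11). 53 = 5×10 + 3. So 6^{53} ≡ 6^{3} ≡ 7 (mod 11)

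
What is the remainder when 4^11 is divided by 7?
Using Fermat: 4^{6} ≡ 1 (mod 7). 11 ≡ 5 (mod 6). So 4^{11} ≡ 4^{5} ≡ 2 (mod 7)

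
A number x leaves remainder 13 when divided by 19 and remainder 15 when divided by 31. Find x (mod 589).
M = 19 × 31 = 589. M₁ = 31, y₁ ≡ 8 (mod 19). M₂ = 19, y₂ ≡ 18 (mod 31). x = 13×31×8 + 15×19×18 ≡ 108 (mod 589)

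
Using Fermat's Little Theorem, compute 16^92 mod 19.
By Fermat: 16^{18} ≡ 1 mod 19. 92 = 5×18 + 2. So 16^{92} ≡ 16^{2} ≡ 9 mod 19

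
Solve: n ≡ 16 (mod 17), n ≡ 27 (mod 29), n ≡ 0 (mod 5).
M = 17 × 29 × 5 = 2465. M₁ = 145, y₁ ≡ 2 (mod 17). M₂ = 85, y₂ ≡ 14 (mod 29). M₃ = 493, y₃ ≡ 2 (mod 5). n = 16×145×2 + 27×85×14 + 0×493×2 ≡ 2260 (mod 2465)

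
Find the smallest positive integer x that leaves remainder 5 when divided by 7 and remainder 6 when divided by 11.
M = 7 × 11 = 77. M₁ = 11, y₁ ≡ 2 (mod 7). M₂ = 7, y₂ ≡ 8 (mod 11). x = 5×11×2 + 6×7×8 ≡ 61 (mod 77)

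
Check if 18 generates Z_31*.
18^{15} ≡ 1 mod 31 and 15 < 30, so ord_31(18) = 15 ≠ 30 and 18 is not a primitive root.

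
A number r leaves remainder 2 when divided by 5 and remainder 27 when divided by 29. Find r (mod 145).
M = 5 × 29 = 145. M₁ = 29, y₁ ≡ 4 (mod 5). M₂ = 5, y₂ ≡ 6 (mod 29). r = 2×29×4 + 27×5×6 ≡ 27 (mod 145)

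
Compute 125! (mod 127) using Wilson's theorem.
(126)! = (125)! × (126) ≡ -1 (mod 127). So (125)! ≡ -1 × (126)^(-1) ≡ (-1)×(-1) = 1 (mod 127)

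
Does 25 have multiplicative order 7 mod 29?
Powers of 25 mod 29: 25^1≡25, 25^2≡16, 25^3≡23, 25^4≡24, 25^5≡20, 25^6≡7, 25^7≡1. First k with 25^k≡1 is k=7. Yes, ord_29(25) = 7.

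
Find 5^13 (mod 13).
Using Fermat: 5^{12} ≡ 1 (mod 13). 13 ≡ 1 (mod 12). So 5^{13} ≡ 5^{1} ≡ 5 (mod 13)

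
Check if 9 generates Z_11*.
9^{5} ≡ 1 mod 11 and 5 < 10, so ord_11(9) = 5 ≠ 10 and 9 is not a primitive root.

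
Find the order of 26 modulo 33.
Powers of 26 mod 33: 26^1≡26, 26^2≡16, 26^3≡20, 26^4≡25, 26^5≡23, 26^6≡4, 26^7≡5, 26^8≡31, 26^9≡14, 26^10≡1. So the order of 26 is 10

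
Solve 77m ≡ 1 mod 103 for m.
Since 103 is prime, by Fermat 77^(-1) ≡ 77^{101} ≡ 99 mod 103. Verify: 77 × 99 = 7623 ≡ 1 mod 103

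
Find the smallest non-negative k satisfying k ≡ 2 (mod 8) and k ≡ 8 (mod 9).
M = 8 × 9 = 72. M₁ = 9, y₁ ≡ 1 (mod 8). M₂ = 8, y₂ ≡ 8 (mod 9). k = 2×9×1 + 8×8×8 ≡ 26 (mod 72)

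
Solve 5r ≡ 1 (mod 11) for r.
Since 11 is prime, by Fermat 5^(-1) ≡ 5^{9} ≡ 9 (mod 11). Verify: 5 × 9 = 45 ≡ 1 (mod 11)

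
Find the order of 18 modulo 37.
Powers of 18 mod 37: 18^1≡18, 18^2≡28, 18^3≡23, 18^4≡7, 18^5≡15, 18^6≡11, 18^7≡13, 18^8≡12, 18^9≡31, 18^10≡3, 18^11≡17, 18^12≡10, 18^13≡32, 18^14≡21, 18^15≡8, 18^16≡33, 18^17≡2, 18^18≡36, 18^19≡19, 18^20≡9, 18^21≡14, 18^22≡30, 18^23≡22, 18^24≡26, 18^25≡24, 18^26≡25, 18^27≡6, 18^28≡34, 18^29≡20, 18^30≡27, 18^31≡5, 18^32≡16, 18^33≡29, 18^34≡4, 18^35≡35, 18^36≡1. So the order of 18 is 36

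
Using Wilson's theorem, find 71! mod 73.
(72)! = (71)! × (72) ≡ -1 mod 73. So (71)! ≡ -1 × (72)^(-1) ≡ (-1)×(-1) = 1 mod 73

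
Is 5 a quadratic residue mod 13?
By Euler's criterion: 5^{6} ≡ 12 (mod 13). Since this equals -1 (≡ 12), 5 is not a QR.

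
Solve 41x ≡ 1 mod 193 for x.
Since 193 is prime, by Fermat 41^(-1) ≡ 41^{191} ≡ 113 mod 193. Verify: 41 × 113 = 4633 ≡ 1 mod 193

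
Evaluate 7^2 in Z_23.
7^{2} = 49 ≡ 3 mod 23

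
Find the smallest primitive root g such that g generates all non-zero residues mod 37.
g = 2. For each prime q|36: 2^{18}≡36, 2^{12}≡26, none ≡ 1, so ord_37(2) = 36 and 2 is a primitive root.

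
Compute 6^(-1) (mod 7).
Since 7 is prime, by Fermat 6^(-1) ≡ 6^{5} ≡ 6 (mod 7). Verify: 6 × 6 = 36 ≡ 1 (mod 7)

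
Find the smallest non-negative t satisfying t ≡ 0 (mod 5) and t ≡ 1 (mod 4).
M = 5 × 4 = 20. M₁ = 4, y₁ ≡ 4 (mod 5). M₂ = 5, y₂ ≡ 1 (mod 4). t = 0×4×4 + 1×5×1 ≡ 5 (mod 20)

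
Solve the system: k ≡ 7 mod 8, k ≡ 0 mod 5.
M = 8 × 5 = 40. M₁ = 5, y₁ ≡ 5 mod 8. M₂ = 8, y₂ ≡ 2 mod 5. k = 7×5×5 + 0×8×2 ≡ 15 mod 40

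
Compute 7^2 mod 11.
7^{2} = 49 ≡ 5 mod 11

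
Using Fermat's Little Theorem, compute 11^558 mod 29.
By Fermat: 11^{28} ≡ 1 (mod 29). 558 ≡ 26 (mod 28). So 11^{558} ≡ 11^{26} ≡ 6 (mod 29)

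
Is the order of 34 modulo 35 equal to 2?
Powers of 34 mod 35: 34^1≡34, 34^2≡1. First k with 34^k≡1 is k=2. Yes, ord_35(34) = 2.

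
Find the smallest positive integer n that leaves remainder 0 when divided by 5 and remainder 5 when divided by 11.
M = 5 × 11 = 55. M₁ = 11, y₁ ≡ 1 (mod 5). M₂ = 5, y₂ ≡ 9 (mod 11). n = 0×11×1 + 5×5×9 ≡ 5 (mod 55)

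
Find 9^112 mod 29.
Using Fermat: 9^{28} ≡ 1 mod 29. 112 ≡ 0 mod 28. So 9^{112} ≡ 9^{0} ≡ 1 mod 29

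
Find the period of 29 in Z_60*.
Powers of 29 mod 60: 29^1≡29, 29^2≡1. Order = 2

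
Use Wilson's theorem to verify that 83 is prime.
(82)! mod 83 = 82. Since this equals -1 mod 83, Wilson confirms 83 is prime.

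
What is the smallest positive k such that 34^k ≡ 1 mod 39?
Powers of 34 mod 39: 34^1≡34, 34^2≡25, 34^3≡31, 34^4≡1. Order = 4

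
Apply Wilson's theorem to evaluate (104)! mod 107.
(106)! = (104)! × (105) × (106) ≡ -1 (mod 107). So (104)! ≡ -1 × [(106)(105)]^(-1) ≡ 53 (mod 107)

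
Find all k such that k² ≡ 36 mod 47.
The square roots of 36 mod 47 are 6 and 41. Verify: 6² = 36 ≡ 36 mod 47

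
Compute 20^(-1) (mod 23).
Since 23 is prime, by Fermat 20^(-1) ≡ 20^{21} ≡ 15 (mod 23). Verify: 20 × 15 = 300 ≡ 1 (mod 23)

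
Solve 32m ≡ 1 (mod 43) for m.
Since 43 is prime, by Fermat 32^(-1) ≡ 32^{41} ≡ 39 (mod 43). Verify: 32 × 39 = 1248 ≡ 1 (mod 43)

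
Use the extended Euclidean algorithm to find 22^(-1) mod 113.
Extended GCD: 22(36) + 113(-7) = 1. So 22^(-1) ≡ 36 (mod 113). Verify: 22 × 36 = 792 ≡ 1 (mod 113)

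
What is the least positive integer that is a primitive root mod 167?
g = 5. For each prime q|166: 5^{83}≡166, 5^{2}≡25, none ≡ 1, so ord_167(5) = 166 and 5 is a primitive root.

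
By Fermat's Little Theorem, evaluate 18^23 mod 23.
By Fermat: 18^{22} ≡ 1 mod 23. So 18^{23} = 18^{22} · 18^{1} ≡ 18^{1} ≡ 18 mod 23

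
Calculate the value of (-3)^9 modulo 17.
By repeated squaring (mod 17): (-3)^{1}≡14, (-3)^{2}≡9, (-3)^{4}≡13, (-3)^{8}≡16. Then (-3)^{9} = (-3)^{8+1} ≡ 16 × 14 ≡ 3 (mod 17)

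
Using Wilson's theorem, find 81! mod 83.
(82)! = (81)! × (82) ≡ -1 (mod 83). So (81)! ≡ -1 × (82)^(-1) ≡ (-1)×(-1) = 1 (mod 83)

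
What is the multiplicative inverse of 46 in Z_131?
Since 131 is prime, by Fermat 46^(-1) ≡ 46^{129} ≡ 94 mod 131. Verify: 46 × 94 = 4324 ≡ 1 mod 131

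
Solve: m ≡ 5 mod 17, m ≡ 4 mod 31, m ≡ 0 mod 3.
M = 17 × 31 × 3 = 1581. M₁ = 93, y₁ ≡ 15 mod 17. M₂ = 51, y₂ ≡ 14 mod 31. M₃ = 527, y₃ ≡ 2 mod 3. m = 5×93×15 + 4×51×14 + 0×527×2 ≡ 345 mod 1581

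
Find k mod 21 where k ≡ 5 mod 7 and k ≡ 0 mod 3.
M = 7 × 3 = 21. M₁ = 3, y₁ ≡ 5 mod 7. M₂ = 7, y₂ ≡ 1 mod 3. k = 5×3×5 + 0×7×1 ≡ 12 mod 21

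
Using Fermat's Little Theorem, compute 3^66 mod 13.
By Fermat: 3^{12} ≡ 1 (mod 13). 66 = 5×12 + 6. So 3^{66} ≡ 3^{6} ≡ 1 (mod 13)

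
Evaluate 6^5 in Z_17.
By repeated squaring mod 17: 6^{1}≡6, 6^{2}≡2, 6^{4}≡4. Then 6^{5} = 6^{4+1} ≡ 4 × 6 ≡ 7 mod 17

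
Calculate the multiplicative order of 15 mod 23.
Powers of 15 mod 23: 15^1≡15, 15^2≡18, 15^3≡17, 15^4≡2, 15^5≡7, 15^6≡13, 15^7≡11, 15^8≡4, 15^9≡14, 15^10≡3, 15^11≡22, 15^12≡8, 15^13≡5, 15^14≡6, 15^15≡21, 15^16≡16, 15^17≡10, 15^18≡12, 15^19≡19, 15^20≡9, 15^21≡20, 15^22≡1. ord_23(15) = 22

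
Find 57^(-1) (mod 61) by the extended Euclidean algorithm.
Extended GCD: 57(15) + 61(-14) = 1. So 57^(-1) ≡ 15 (mod 61). Verify: 57 × 15 = 855 ≡ 1 (mod 61)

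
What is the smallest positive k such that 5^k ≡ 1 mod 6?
Powers of 5 mod 6: 5^1≡5, 5^2≡1. So the order of 5 is 2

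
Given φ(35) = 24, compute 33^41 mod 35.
By Euler: 33^{24} ≡ 1 (mod 35) since gcd(33, 35) = 1. 41 = 1×24 + 17. So 33^{41} ≡ 33^{17} ≡ 3 (mod 35)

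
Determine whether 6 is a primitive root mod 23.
6^{11} ≡ 1 mod 23 and 11 < 22, so ord_23(6) = 11 ≠ 22 and 6 is not a primitive root.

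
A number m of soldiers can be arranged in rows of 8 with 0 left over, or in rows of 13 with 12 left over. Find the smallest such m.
M = 8 × 13 = 104. M₁ = 13, y₁ ≡ 5 mod 8. M₂ = 8, y₂ ≡ 5 mod 13. m = 0×13×5 + 12×8×5 ≡ 64 mod 104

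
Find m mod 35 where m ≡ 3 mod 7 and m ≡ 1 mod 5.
M = 7 × 5 = 35. M₁ = 5, y₁ ≡ 3 mod 7. M₂ = 7, y₂ ≡ 3 mod 5. m = 3×5×3 + 1×7×3 ≡ 31 mod 35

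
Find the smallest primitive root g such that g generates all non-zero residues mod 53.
g = 2. Powers: [2, 4, 8, 16, 32, 11, 22, ...] generates all 52 non-zero residues.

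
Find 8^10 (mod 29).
By repeated squaring (mod 29): 8^{1}≡8, 8^{2}≡6, 8^{4}≡7, 8^{8}≡20. Then 8^{10} = 8^{8+2} ≡ 20 × 6 ≡ 4 (mod 29)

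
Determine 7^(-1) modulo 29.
Since 29 is prime, by Fermat 7^(-1) ≡ 7^{27} ≡ 25 (mod 29). Verify: 7 × 25 = 175 ≡ 1 (mod 29)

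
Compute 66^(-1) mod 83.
Since 83 is prime, by Fermat 66^(-1) ≡ 66^{81} ≡ 39 mod 83. Verify: 66 × 39 = 2574 ≡ 1 mod 83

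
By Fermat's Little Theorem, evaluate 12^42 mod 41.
By Fermat: 12^{40} ≡ 1 (mod 41). So 12^{42} = 12^{40} · 12^{2} ≡ 12^{2} ≡ 21 (mod 41)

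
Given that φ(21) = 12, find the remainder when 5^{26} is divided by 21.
By Euler: 5^{12} ≡ 1 (mod 21) since gcd(5, 21) = 1. 26 = 2×12 + 2. So 5^{26} ≡ 5^{2} ≡ 4 (mod 21)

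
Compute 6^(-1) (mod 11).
Since 11 is prime, by Fermat 6^(-1) ≡ 6^{9} ≡ 2 (mod 11). Verify: 6 × 2 = 12 ≡ 1 (mod 11)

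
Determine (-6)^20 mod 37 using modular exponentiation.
By repeated squaring mod 37: (-6)^{1}≡31, (-6)^{2}≡36, (-6)^{4}≡1, (-6)^{8}≡1, (-6)^{16}≡1. Then (-6)^{20} = (-6)^{16+4} ≡ 1 × 1 ≡ 1 mod 37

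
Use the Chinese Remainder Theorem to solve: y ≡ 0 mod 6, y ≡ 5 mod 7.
M = 6 × 7 = 42. M₁ = 7, y₁ ≡ 1 mod 6. M₂ = 6, y₂ ≡ 6 mod 7. y = 0×7×1 + 5×6×6 ≡ 12 mod 42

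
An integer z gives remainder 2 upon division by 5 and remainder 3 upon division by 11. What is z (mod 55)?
M = 5 × 11 = 55. M₁ = 11, y₁ ≡ 1 (mod 5). M₂ = 5, y₂ ≡ 9 (mod 11). z = 2×11×1 + 3×5×9 ≡ 47 (mod 55)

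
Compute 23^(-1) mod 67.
Since 67 is prime, by Fermat 23^(-1) ≡ 23^{65} ≡ 35 mod 67. Verify: 23 × 35 = 805 ≡ 1 mod 67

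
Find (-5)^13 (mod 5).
By repeated squaring (mod 5): (-5)^{1}≡0, (-5)^{2}≡0, (-5)^{4}≡0, (-5)^{8}≡0. Then (-5)^{13} = (-5)^{8+4+1} ≡ 0 × 0 × 0 ≡ 0 (mod 5)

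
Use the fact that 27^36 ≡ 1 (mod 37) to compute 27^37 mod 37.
By Fermat: 27^{36} ≡ 1 (mod 37). So 27^{37} = 27^{36} · 27^{1} ≡ 27^{1} ≡ 27 (mod 37)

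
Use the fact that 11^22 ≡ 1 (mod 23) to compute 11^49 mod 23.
By Fermat: 11^{22} ≡ 1 (mod 23). 49 = 2×22 + 5. So 11^{49} ≡ 11^{5} ≡ 5 (mod 23)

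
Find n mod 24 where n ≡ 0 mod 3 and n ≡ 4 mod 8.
M = 3 × 8 = 24. M₁ = 8, y₁ ≡ 2 mod 3. M₂ = 3, y₂ ≡ 3 mod 8. n = 0×8×2 + 4×3×3 ≡ 12 mod 24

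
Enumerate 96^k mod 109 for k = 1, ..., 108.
96^1, 96^2, ..., 96^{108} mod 109: [96, 60, 92, 3, 70, 71, 58, 9, 101, 104, 65, 27, 85, 94, 86, 81, 37, 64, 40, 25, 2, 83, 11, 75, 6, 31, 33, 7, 18, 93, 99, 21, 54, 61, 79, 63, 53, 74, 19, 80, 50, 4, 57, 22, 41, 12, 62, 66, 14, 36, 77, 89, 42, 108, 13, 49, 17, 106, 39, 38, 51, 100, 8, 5, 44, 82, 24, 15, 23, 28, 72, 45, 69, 84, 107, 26, 98, 34, 103, 78, 76, 102, 91, 16, 10, 88, 55, 48, 30, 46, 56, 35, 90, 29, 59, 105, 52, 87, 68, 97, 47, 43, 95, 73, 32, 20, 67, 1]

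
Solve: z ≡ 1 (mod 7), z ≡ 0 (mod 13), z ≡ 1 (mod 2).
M = 7 × 13 × 2 = 182. M₁ = 26, y₁ ≡ 3 (mod 7). M₂ = 14, y₂ ≡ 1 (mod 13). M₃ = 91, y₃ ≡ 1 (mod 2). z = 1×26×3 + 0×14×1 + 1×91×1 ≡ 169 (mod 182)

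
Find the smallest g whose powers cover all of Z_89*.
g = 3. Powers: [3, 9, 27, 81, 65, 17, 51, ...] generates all 88 non-zero residues.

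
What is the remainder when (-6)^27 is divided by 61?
By repeated squaring mod 61: (-6)^{1}≡55, (-6)^{2}≡36, (-6)^{4}≡15, (-6)^{8}≡42, (-6)^{16}≡56. Then (-6)^{27} = (-6)^{16+8+2+1} ≡ 56 × 42 × 36 × 55 ≡ 37 mod 61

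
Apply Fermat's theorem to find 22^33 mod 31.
By Fermat: 22^{30} ≡ 1 mod 31. So 22^{33} = 22^{30} · 22^{3} ≡ 22^{3} ≡ 15 mod 31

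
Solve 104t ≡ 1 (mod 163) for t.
Since 163 is prime, by Fermat 104^(-1) ≡ 104^{161} ≡ 58 (mod 163). Verify: 104 × 58 = 6032 ≡ 1 (mod 163)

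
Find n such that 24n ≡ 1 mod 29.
Since 29 is prime, by Fermat 24^(-1) ≡ 24^{27} ≡ 23 mod 29. Verify: 24 × 23 = 552 ≡ 1 mod 29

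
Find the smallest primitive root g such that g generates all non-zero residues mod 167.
g = 5. Powers: [5, 25, 125, 124, 119, 94, 136, ...] generates all 166 non-zero residues.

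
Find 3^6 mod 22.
By repeated squaring mod 22: 3^{1}≡3, 3^{2}≡9, 3^{4}≡15. Then 3^{6} = 3^{4+2} ≡ 15 × 9 ≡ 3 mod 22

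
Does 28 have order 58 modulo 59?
28^{29} ≡ 1 mod 59 and 29 < 58, so ord_59(28) = 29 ≠ 58 and 28 is not a primitive root.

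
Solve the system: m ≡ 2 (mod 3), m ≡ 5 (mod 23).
M = 3 × 23 = 69. M₁ = 23, y₁ ≡ 2 (mod 3). M₂ = 3, y₂ ≡ 8 (mod 23). m = 2×23×2 + 5×3×8 ≡ 5 (mod 69)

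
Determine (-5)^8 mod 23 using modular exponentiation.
By repeated squaring (mod 23): (-5)^{1}≡18, (-5)^{2}≡2, (-5)^{4}≡4, (-5)^{8}≡16. So (-5)^{8} ≡ 16 (mod 23)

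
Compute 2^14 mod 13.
Using Fermat: 2^{12} ≡ 1 (mod 13). 14 ≡ 2 (mod 12). So 2^{14} ≡ 2^{2} ≡ 4 (mod 13)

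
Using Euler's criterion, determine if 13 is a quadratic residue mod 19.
By Euler's criterion: 13^{9} ≡ 18 mod 19. Since this equals -1 (≡ 18), 13 is not a QR.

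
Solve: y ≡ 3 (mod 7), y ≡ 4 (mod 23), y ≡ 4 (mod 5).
M = 7 × 23 × 5 = 805. M₁ = 115, y₁ ≡ 5 (mod 7). M₂ = 35, y₂ ≡ 2 (mod 23). M₃ = 161, y₃ ≡ 1 (mod 5). y = 3×115×5 + 4×35×2 + 4×161×1 ≡ 234 (mod 805)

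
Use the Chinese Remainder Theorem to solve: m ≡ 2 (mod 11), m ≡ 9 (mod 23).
M = 11 × 23 = 253. M₁ = 23, y₁ ≡ 1 (mod 11). M₂ = 11, y₂ ≡ 21 (mod 23). m = 2×23×1 + 9×11×21 ≡ 101 (mod 253)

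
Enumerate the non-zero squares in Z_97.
QRs mod 97: {1, 2, 3, 4, 6, 8, 9, 11, 12, 16, 18, 22, 24, 25, 27, 31, 32, 33, 35, 36, 43, 44, 47, 48, 49, 50, 53, 54, 61, 62, 64, 65, 66, 70, 72, 73, 75, 79, 81, 85, 86, 88, 89, 91, 93, 94, 95, 96}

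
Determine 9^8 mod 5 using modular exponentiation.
Using Fermat: 9^{4} ≡ 1 (mod 5). 8 ≡ 0 (mod 4). So 9^{8} ≡ 9^{0} ≡ 1 (mod 5)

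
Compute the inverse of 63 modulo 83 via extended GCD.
Extended GCD: 63(29) + 83(-22) = 1. So 63^(-1) ≡ 29 mod 83. Verify: 63 × 29 = 1827 ≡ 1 mod 83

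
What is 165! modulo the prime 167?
(166)! = (165)! × (166) ≡ -1 mod 167. So (165)! ≡ -1 × (166)^(-1) ≡ (-1)×(-1) = 1 mod 167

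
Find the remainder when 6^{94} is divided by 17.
By Fermat: 6^{16} ≡ 1 mod 17. 94 = 5×16 + 14. So 6^{94} ≡ 6^{14} ≡ 9 mod 17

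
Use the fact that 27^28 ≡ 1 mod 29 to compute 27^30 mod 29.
By Fermat: 27^{28} ≡ 1 mod 29. So 27^{30} = 27^{28} · 27^{2} ≡ 27^{2} ≡ 4 mod 29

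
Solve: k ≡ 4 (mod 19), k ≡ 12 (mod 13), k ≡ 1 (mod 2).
M = 19 × 13 × 2 = 494. M₁ = 26, y₁ ≡ 11 (mod 19). M₂ = 38, y₂ ≡ 12 (mod 13). M₃ = 247, y₃ ≡ 1 (mod 2). k = 4×26×11 + 12×38×12 + 1×247×1 ≡ 441 (mod 494)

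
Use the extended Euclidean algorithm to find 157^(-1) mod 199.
Extended GCD: 157(90) + 199(-71) = 1. So 157^(-1) ≡ 90 (mod 199). Verify: 157 × 90 = 14130 ≡ 1 (mod 199)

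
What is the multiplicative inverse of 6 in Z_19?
Since 19 is prime, by Fermat 6^(-1) ≡ 6^{17} ≡ 16 mod 19. Verify: 6 × 16 = 96 ≡ 1 mod 19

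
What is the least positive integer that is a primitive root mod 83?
g = 2. Powers: [2, 4, 8, 16, 32, 64, ...] generates all 82 non-zero residues.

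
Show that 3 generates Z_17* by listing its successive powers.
3^1, 3^2, ..., 3^{16} mod 17: [3, 9, 10, 13, 5, 15, 11, 16, 14, 8, 7, 4, 12, 2, 6, 1]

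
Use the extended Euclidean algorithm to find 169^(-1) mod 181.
Extended GCD: 169(15) + 181(-14) = 1. So 169^(-1) ≡ 15 (mod 181). Verify: 169 × 15 = 2535 ≡ 1 (mod 181)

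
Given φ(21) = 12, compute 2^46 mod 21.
By Euler: 2^{12} ≡ 1 (mod 21) since gcd(2, 21) = 1. 46 = 3×12 + 10. So 2^{46} ≡ 2^{10} ≡ 16 (mod 21)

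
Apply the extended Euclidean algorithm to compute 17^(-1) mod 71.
Extended GCD: 17(-25) + 71(6) = 1. So 17^(-1) ≡ -25 ≡ 46 mod 71. Verify: 17 × 46 = 782 ≡ 1 mod 71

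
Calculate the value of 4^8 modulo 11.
By repeated squaring mod 11: 4^{1}≡4, 4^{2}≡5, 4^{4}≡3, 4^{8}≡9. So 4^{8} ≡ 9 mod 11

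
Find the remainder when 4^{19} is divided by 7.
By Fermat: 4^{6} ≡ 1 (mod 7). 19 = 3×6 + 1. So 4^{19} ≡ 4^{1} ≡ 4 (mod 7)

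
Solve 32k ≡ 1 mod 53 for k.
Since 53 is prime, by Fermat 32^(-1) ≡ 32^{51} ≡ 5 mod 53. Verify: 32 × 5 = 160 ≡ 1 mod 53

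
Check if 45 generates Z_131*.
45^{13} ≡ 1 mod 131 and 13 < 130, so ord_131(45) = 13 ≠ 130 and 45 is not a primitive root.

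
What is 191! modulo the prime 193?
(192)! = (191)! × (192) ≡ -1 mod 193. So (191)! ≡ -1 × (192)^(-1) ≡ (-1)×(-1) = 1 mod 193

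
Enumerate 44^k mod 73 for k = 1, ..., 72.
44^1, 44^2, ..., 44^{72} mod 73: [44, 38, 66, 57, 26, 49, 39, 37, 22, 19, 33, 65, 13, 61, 56, 55, 11, 46, 53, 69, 43, 67, 28, 64, 42, 23, 63, 71, 58, 70, 14, 32, 21, 48, 68, 72, 29, 35, 7, 16, 47, 24, 34, 36, 51, 54, 40, 8, 60, 12, 17, 18, 62, 27, 20, 4, 30, 6, 45, 9, 31, 50, 10, 2, 15, 3, 59, 41, 52, 25, 5, 1]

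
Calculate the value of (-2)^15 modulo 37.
By repeated squaring mod 37: (-2)^{1}≡35, (-2)^{2}≡4, (-2)^{4}≡16, (-2)^{8}≡34. Then (-2)^{15} = (-2)^{8+4+2+1} ≡ 34 × 16 × 4 × 35 ≡ 14 mod 37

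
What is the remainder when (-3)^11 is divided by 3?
By repeated squaring (mod 3): (-3)^{1}≡0, (-3)^{2}≡0, (-3)^{4}≡0, (-3)^{8}≡0. Then (-3)^{11} = (-3)^{8+2+1} ≡ 0 × 0 × 0 ≡ 0 (mod 3)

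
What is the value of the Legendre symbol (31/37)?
(31/37) = 31^{18} mod 37 = -1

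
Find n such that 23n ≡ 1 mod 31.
Since 31 is prime, by Fermat 23^(-1) ≡ 23^{29} ≡ 27 mod 31. Verify: 23 × 27 = 621 ≡ 1 mod 31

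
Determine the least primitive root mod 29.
g = 2. For each prime q|28: 2^{14}≡28, 2^{4}≡16, none ≡ 1, so ord_29(2) = 28 and 2 is a primitive root.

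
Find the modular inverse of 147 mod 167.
Since 167 is prime, by Fermat 147^(-1) ≡ 147^{165} ≡ 25 (mod 167). Verify: 147 × 25 = 3675 ≡ 1 (mod 167)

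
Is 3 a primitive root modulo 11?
3^{5} ≡ 1 mod 11 and 5 < 10, so ord_11(3) = 5 ≠ 10 and 3 is not a primitive root.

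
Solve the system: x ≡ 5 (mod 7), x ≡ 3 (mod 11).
M = 7 × 11 = 77. M₁ = 11, y₁ ≡ 2 (mod 7). M₂ = 7, y₂ ≡ 8 (mod 11). x = 5×11×2 + 3×7×8 ≡ 47 (mod 77)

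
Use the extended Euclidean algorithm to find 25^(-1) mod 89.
Extended GCD: 25(-32) + 89(9) = 1. So 25^(-1) ≡ -32 ≡ 57 (mod 89). Verify: 25 × 57 = 1425 ≡ 1 (mod 89)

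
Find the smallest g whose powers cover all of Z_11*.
g = 2. For each prime q|10: 2^{5}≡10, 2^{2}≡4, none ≡ 1, so ord_11(2) = 10 and 2 is a primitive root.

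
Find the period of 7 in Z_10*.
Powers of 7 mod 10: 7^1≡7, 7^2≡9, 7^3≡3, 7^4≡1. Order = 4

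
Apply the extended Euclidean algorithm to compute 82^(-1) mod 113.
Extended GCD: 82(51) + 113(-37) = 1. So 82^(-1) ≡ 51 (mod 113). Verify: 82 × 51 = 4182 ≡ 1 (mod 113)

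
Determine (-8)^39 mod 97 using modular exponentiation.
By repeated squaring (mod 97): (-8)^{1}≡89, (-8)^{2}≡64, (-8)^{4}≡22, (-8)^{8}≡96, (-8)^{16}≡1, (-8)^{32}≡1. Then (-8)^{39} = (-8)^{32+4+2+1} ≡ 1 × 22 × 64 × 89 ≡ 85 (mod 97)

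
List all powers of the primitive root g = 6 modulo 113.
6^1, 6^2, ..., 6^{112} mod 113: [6, 36, 103, 53, 92, 100, 35, 97, 17, 102, 47, 56, 110, 95, 5, 30, 67, 63, 39, 8, 48, 62, 33, 85, 58, 9, 54, 98, 23, 25, 37, 109, 89, 82, 40, 14, 84, 52, 86, 64, 45, 44, 38, 2, 12, 72, 93, 106, 71, 87, 70, 81, 34, 91, 94, 112, 107, 77, 10, 60, 21, 13, 78, 16, 96, 11, 66, 57, 3, 18, 108, 83, 46, 50, 74, 105, 65, 51, 80, 28, 55, 104, 59, 15, 90, 88, 76, 4, 24, 31, 73, 99, 29, 61, 27, 49, 68, 69, 75, 111, 101, 41, 20, 7, 42, 26, 43, 32, 79, 22, 19, 1]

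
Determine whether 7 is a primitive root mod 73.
7^{24} ≡ 1 mod 73 and 24 < 72, so ord_73(7) = 24 ≠ 72 and 7 is not a primitive root.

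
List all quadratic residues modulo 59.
QRs mod 59: {1, 3, 4, 5, 7, 9, 12, 15, 16, 17, 19, 20, 21, 22, 25, 26, 27, 28, 29, 35, 36, 41, 45, 46, 48, 49, 51, 53, 57}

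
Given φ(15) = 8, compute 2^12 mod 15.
By Euler: 2^{8} ≡ 1 (mod 15) since gcd(2, 15) = 1. 12 = 1×8 + 4. So 2^{12} ≡ 2^{4} ≡ 1 (mod 15)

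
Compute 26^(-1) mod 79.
Since 79 is prime, by Fermat 26^(-1) ≡ 26^{77} ≡ 76 mod 79. Verify: 26 × 76 = 1976 ≡ 1 mod 79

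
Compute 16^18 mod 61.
By repeated squaring (mod 61): 16^{1}≡16, 16^{2}≡12, 16^{4}≡22, 16^{8}≡57, 16^{16}≡16. Then 16^{18} = 16^{16+2} ≡ 16 × 12 ≡ 9 (mod 61)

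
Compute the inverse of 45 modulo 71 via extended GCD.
Extended GCD: 45(30) + 71(-19) = 1. So 45^(-1) ≡ 30 (mod 71). Verify: 45 × 30 = 1350 ≡ 1 (mod 71)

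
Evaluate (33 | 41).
(33/41) = 33^{20} mod 41 = 1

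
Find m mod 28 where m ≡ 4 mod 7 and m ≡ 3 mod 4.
M = 7 × 4 = 28. M₁ = 4, y₁ ≡ 2 mod 7. M₂ = 7, y₂ ≡ 3 mod 4. m = 4×4×2 + 3×7×3 ≡ 11 mod 28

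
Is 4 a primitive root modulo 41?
4^{10} ≡ 1 mod 41 and 10 < 40, so ord_41(4) = 10 ≠ 40 and 4 is not a primitive root.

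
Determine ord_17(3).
Powers of 3 mod 17: 3^1≡3, 3^2≡9, 3^3≡10, 3^4≡13, 3^5≡5, 3^6≡15, 3^7≡11, 3^8≡16, 3^9≡14, 3^10≡8, 3^11≡7, 3^12≡4, 3^13≡12, 3^14≡2, 3^15≡6, 3^16≡1. So the order of 3 is 16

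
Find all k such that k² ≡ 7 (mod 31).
The square roots of 7 mod 31 are 10 and 21. Verify: 10² = 100 ≡ 7 (mod 31)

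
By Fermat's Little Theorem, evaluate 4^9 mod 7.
By Fermat: 4^{6} ≡ 1 (mod 7). So 4^{9} = 4^{6} · 4^{3} ≡ 4^{3} ≡ 1 (mod 7)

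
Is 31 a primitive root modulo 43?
31^{21} ≡ 1 (mod 43) and 21 < 42, so ord_43(31) = 21 ≠ 42 and 31 is not a primitive root.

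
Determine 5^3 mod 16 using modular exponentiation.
5^{3} = 125 ≡ 13 (mod 16)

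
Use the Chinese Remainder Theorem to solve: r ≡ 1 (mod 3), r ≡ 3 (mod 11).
M = 3 × 11 = 33. M₁ = 11, y₁ ≡ 2 (mod 3). M₂ = 3, y₂ ≡ 4 (mod 11). r = 1×11×2 + 3×3×4 ≡ 25 (mod 33)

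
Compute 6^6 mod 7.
Using Fermat: 6^{6} ≡ 1 mod 7. 6 ≡ 0 mod 6. So 6^{6} ≡ 6^{0} ≡ 1 mod 7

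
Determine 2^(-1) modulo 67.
Since 67 is prime, by Fermat 2^(-1) ≡ 2^{65} ≡ 34 mod 67. Verify: 2 × 34 = 68 ≡ 1 mod 67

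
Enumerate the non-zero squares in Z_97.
QRs mod 97: {1, 2, 3, 4, 6, 8, 9, 11, 12, 16, 18, 22, 24, 25, 27, 31, 32, 33, 35, 36, 43, 44, 47, 48, 49, 50, 53, 54, 61, 62, 64, 65, 66, 70, 72, 73, 75, 79, 81, 85, 86, 88, 89, 91, 93, 94, 95, 96}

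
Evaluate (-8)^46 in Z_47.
Using Fermat: (-8)^{46} ≡ 1 mod 47. 46 ≡ 0 mod 46. So (-8)^{46} ≡ (-8)^{0} ≡ 1 mod 47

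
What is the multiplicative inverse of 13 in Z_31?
Since 31 is prime, by Fermat 13^(-1) ≡ 13^{29} ≡ 12 mod 31. Verify: 13 × 12 = 156 ≡ 1 mod 31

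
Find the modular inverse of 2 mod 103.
Since 103 is prime, by Fermat 2^(-1) ≡ 2^{101} ≡ 52 mod 103. Verify: 2 × 52 = 104 ≡ 1 mod 103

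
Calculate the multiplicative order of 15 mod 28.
Powers of 15 mod 28: 15^1≡15, 15^2≡1. ord_28(15) = 2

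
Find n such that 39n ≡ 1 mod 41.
Since 41 is prime, by Fermat 39^(-1) ≡ 39^{39} ≡ 20 mod 41. Verify: 39 × 20 = 780 ≡ 1 mod 41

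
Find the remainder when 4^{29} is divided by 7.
By Fermat: 4^{6} ≡ 1 mod 7. 29 = 4×6 + 5. So 4^{29} ≡ 4^{5} ≡ 2 mod 7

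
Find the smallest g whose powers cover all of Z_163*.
g = 2. For each prime q|162: 2^{81}≡162, 2^{54}≡104, none ≡ 1, so ord_163(2) = 162 and 2 is a primitive root.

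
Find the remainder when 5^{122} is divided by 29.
By Fermat: 5^{28} ≡ 1 (mod 29). 122 = 4×28 + 10. So 5^{122} ≡ 5^{10} ≡ 20 (mod 29)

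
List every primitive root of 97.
There are φ(96) = 32 primitive roots mod 97: {5, 7, 10, 13, 14, 15, 17, 21, 23, 26, 29, 37, 38, 39, 40, 41, 56, 57, 58, 59, 60, 68, 71, 74, 76, 80, 82, 83, 84, 87, 90, 92}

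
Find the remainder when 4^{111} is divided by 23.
By Fermat: 4^{22} ≡ 1 (mod 23). 111 = 5×22 + 1. So 4^{111} ≡ 4^{1} ≡ 4 (mod 23)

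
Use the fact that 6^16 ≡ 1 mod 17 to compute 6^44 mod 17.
By Fermat: 6^{16} ≡ 1 mod 17. 44 = 2×16 + 12. So 6^{44} ≡ 6^{12} ≡ 13 mod 17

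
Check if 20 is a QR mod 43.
By Euler's criterion: 20^{21} ≡ 42 mod 43. Since this equals -1 (≡ 42), 20 is not a QR.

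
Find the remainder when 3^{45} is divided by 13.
By Fermat: 3^{12} ≡ 1 (mod 13). 45 = 3×12 + 9. So 3^{45} ≡ 3^{9} ≡ 1 (mod 13)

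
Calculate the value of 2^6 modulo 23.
By repeated squaring mod 23: 2^{1}≡2, 2^{2}≡4, 2^{4}≡16. Then 2^{6} = 2^{4+2} ≡ 16 × 4 ≡ 18 mod 23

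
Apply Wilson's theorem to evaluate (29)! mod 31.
(30)! = (29)! × (30) ≡ -1 (mod 31). So (29)! ≡ -1 × (30)^(-1) ≡ (-1)×(-1) = 1 (mod 31)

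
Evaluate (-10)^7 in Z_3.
Using Fermat: (-10)^{2} ≡ 1 (mod 3). 7 ≡ 1 (mod 2). So (-10)^{7} ≡ (-10)^{1} ≡ 2 (mod 3)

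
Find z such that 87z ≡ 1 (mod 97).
Since 97 is prime, by Fermat 87^(-1) ≡ 87^{95} ≡ 29 (mod 97). Verify: 87 × 29 = 2523 ≡ 1 (mod 97)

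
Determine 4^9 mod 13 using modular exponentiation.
By repeated squaring (mod 13): 4^{1}≡4, 4^{2}≡3, 4^{4}≡9, 4^{8}≡3. Then 4^{9} = 4^{8+1} ≡ 3 × 4 ≡ 12 (mod 13)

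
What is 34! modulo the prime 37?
(36)! = (34)! × (35) × (36) ≡ -1 (mod 37). So (34)! ≡ -1 × [(36)(35)]^(-1) ≡ 18 (mod 37)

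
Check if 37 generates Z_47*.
37^{23} ≡ 1 mod 47 and 23 < 46, so ord_47(37) = 23 ≠ 46 and 37 is not a primitive root.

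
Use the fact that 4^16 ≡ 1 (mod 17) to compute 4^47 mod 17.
By Fermat: 4^{16} ≡ 1 (mod 17). 47 = 2×16 + 15. So 4^{47} ≡ 4^{15} ≡ 13 (mod 17)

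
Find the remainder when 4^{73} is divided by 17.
By Fermat: 4^{16} ≡ 1 mod 17. 73 = 4×16 + 9. So 4^{73} ≡ 4^{9} ≡ 4 mod 17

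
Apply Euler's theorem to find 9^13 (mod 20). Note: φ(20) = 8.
By Euler: 9^{8} ≡ 1 (mod 20) since gcd(9, 20) = 1. 13 = 1×8 + 5. So 9^{13} ≡ 9^{5} ≡ 9 (mod 20)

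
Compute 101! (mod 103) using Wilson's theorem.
(102)! = (101)! × (102) ≡ -1 (mod 103). So (101)! ≡ -1 × (102)^(-1) ≡ (-1)×(-1) = 1 (mod 103)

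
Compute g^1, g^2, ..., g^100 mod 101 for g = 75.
75^1, 75^2, ..., 75^{100} mod 101: [75, 70, 99, 52, 62, 4, 98, 78, 93, 6, 46, 16, 89, 9, 69, 24, 83, 64, 53, 36, 74, 96, 29, 54, 10, 43, 94, 81, 15, 14, 40, 71, 73, 21, 60, 56, 59, 82, 90, 84, 38, 22, 34, 25, 57, 33, 51, 88, 35, 100, 26, 31, 2, 49, 39, 97, 3, 23, 8, 95, 55, 85, 12, 92, 32, 77, 18, 37, 48, 65, 27, 5, 72, 47, 91, 58, 7, 20, 86, 87, 61, 30, 28, 80, 41, 45, 42, 19, 11, 17, 63, 79, 67, 76, 44, 68, 50, 13, 66, 1]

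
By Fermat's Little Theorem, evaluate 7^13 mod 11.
By Fermat: 7^{10} ≡ 1 mod 11. So 7^{13} = 7^{10} · 7^{3} ≡ 7^{3} ≡ 2 mod 11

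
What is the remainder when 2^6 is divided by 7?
Using Fermat: 2^{6} ≡ 1 (mod 7). 6 ≡ 0 (mod 6). So 2^{6} ≡ 2^{0} ≡ 1 (mod 7)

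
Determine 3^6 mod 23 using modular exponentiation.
By repeated squaring (mod 23): 3^{1}≡3, 3^{2}≡9, 3^{4}≡12. Then 3^{6} = 3^{4+2} ≡ 12 × 9 ≡ 16 (mod 23)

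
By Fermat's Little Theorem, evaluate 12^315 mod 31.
By Fermat: 12^{30} ≡ 1 (mod 31). 315 ≡ 15 (mod 30). So 12^{315} ≡ 12^{15} ≡ 30 (mod 31)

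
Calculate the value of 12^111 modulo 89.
Using Fermat: 12^{88} ≡ 1 mod 89. 111 ≡ 23 mod 88. So 12^{111} ≡ 12^{23} ≡ 52 mod 89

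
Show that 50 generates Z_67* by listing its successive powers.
50^1, 50^2, ..., 50^{66} mod 67: [50, 21, 45, 39, 7, 15, 13, 47, 5, 49, 38, 24, 61, 35, 8, 65, 34, 25, 44, 56, 53, 37, 41, 40, 57, 36, 58, 19, 12, 64, 51, 4, 66, 17, 46, 22, 28, 60, 52, 54, 20, 62, 18, 29, 43, 6, 32, 59, 2, 33, 42, 23, 11, 14, 30, 26, 27, 10, 31, 9, 48, 55, 3, 16, 63, 1]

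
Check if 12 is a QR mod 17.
By Euler's criterion: 12^{8} ≡ 16 (mod 17). Since this equals -1 (≡ 16), 12 is not a QR.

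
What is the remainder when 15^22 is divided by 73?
By repeated squaring mod 73: 15^{1}≡15, 15^{2}≡6, 15^{4}≡36, 15^{8}≡55, 15^{16}≡32. Then 15^{22} = 15^{16+4+2} ≡ 32 × 36 × 6 ≡ 50 mod 73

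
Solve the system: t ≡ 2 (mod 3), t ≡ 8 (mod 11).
M = 3 × 11 = 33. M₁ = 11, y₁ ≡ 2 (mod 3). M₂ = 3, y₂ ≡ 4 (mod 11). t = 2×11×2 + 8×3×4 ≡ 8 (mod 33)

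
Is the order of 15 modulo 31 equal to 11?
Powers of 15 mod 31: 15^1≡15, 15^2≡8, 15^3≡27, 15^4≡2, 15^5≡30, 15^6≡16, 15^7≡23, 15^8≡4, 15^9≡29, 15^10≡1. Already 15^10≡1, so the order is 10 < 11. No, the actual order is 10.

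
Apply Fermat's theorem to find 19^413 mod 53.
By Fermat: 19^{52} ≡ 1 mod 53. 413 ≡ 49 mod 52. So 19^{413} ≡ 19^{49} ≡ 41 mod 53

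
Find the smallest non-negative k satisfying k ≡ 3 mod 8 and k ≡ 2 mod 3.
M = 8 × 3 = 24. M₁ = 3, y₁ ≡ 3 mod 8. M₂ = 8, y₂ ≡ 2 mod 3. k = 3×3×3 + 2×8×2 ≡ 11 mod 24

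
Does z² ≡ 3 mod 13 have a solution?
By Euler's criterion: 3^{6} ≡ 1 mod 13. Since this equals 1, 3 is a QR.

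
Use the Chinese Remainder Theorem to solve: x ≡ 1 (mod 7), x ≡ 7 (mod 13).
M = 7 × 13 = 91. M₁ = 13, y₁ ≡ 6 (mod 7). M₂ = 7, y₂ ≡ 2 (mod 13). x = 1×13×6 + 7×7×2 ≡ 85 (mod 91)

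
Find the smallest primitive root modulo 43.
g = 3. For each prime q|42: 3^{21}≡42, 3^{14}≡36, 3^{6}≡41, none ≡ 1, so ord_43(3) = 42 and 3 is a primitive root.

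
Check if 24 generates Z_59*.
ord_59(24) divides 58. For each prime q|58: 24^{29}≡58, 24^{2}≡45, none ≡ 1. So 24 has order 58 and is a primitive root mod 59.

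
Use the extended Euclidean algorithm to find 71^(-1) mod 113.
Extended GCD: 71(-35) + 113(22) = 1. So 71^(-1) ≡ -35 ≡ 78 (mod 113). Verify: 71 × 78 = 5538 ≡ 1 (mod 113)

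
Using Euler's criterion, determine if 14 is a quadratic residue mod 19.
By Euler's criterion: 14^{9} ≡ 18 (mod 19). Since this equals -1 (≡ 18), 14 is not a QR.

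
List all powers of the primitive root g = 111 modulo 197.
111^1, 111^2, ..., 111^{196} mod 197: [111, 107, 57, 23, 189, 97, 129, 135, 13, 64, 12, 150, 102, 93, 79, 101, 179, 169, 44, 156, 177, 144, 27, 42, 131, 160, 30, 178, 58, 134, 99, 154, 152, 127, 110, 193, 147, 163, 166, 105, 32, 6, 75, 51, 145, 138, 149, 188, 183, 22, 78, 187, 72, 112, 21, 164, 80, 15, 89, 29, 67, 148, 77, 76, 162, 55, 195, 172, 180, 83, 151, 16, 3, 136, 124, 171, 69, 173, 94, 190, 11, 39, 192, 36, 56, 109, 82, 40, 106, 143, 113, 132, 74, 137, 38, 81, 126, 196, 86, 90, 140, 174, 8, 100, 68, 62, 184, 133, 185, 47, 95, 104, 118, 96, 18, 28, 153, 41, 20, 53, 170, 155, 66, 37, 167, 19, 139, 63, 98, 43, 45, 70, 87, 4, 50, 34, 31, 92, 165, 191, 122, 146, 52, 59, 48, 9, 14, 175, 119, 10, 125, 85, 176, 33, 117, 182, 108, 168, 130, 49, 120, 121, 35, 142, 2, 25, 17, 114, 46, 181, 194, 61, 73, 26, 128, 24, 103, 7, 186, 158, 5, 161, 141, 88, 115, 157, 91, 54, 84, 65, 123, 60, 159, 116, 71, 1]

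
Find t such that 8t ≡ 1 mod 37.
Since 37 is prime, by Fermat 8^(-1) ≡ 8^{35} ≡ 14 mod 37. Verify: 8 × 14 = 112 ≡ 1 mod 37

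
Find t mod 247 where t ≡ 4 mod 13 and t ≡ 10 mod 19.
M = 13 × 19 = 247. M₁ = 19, y₁ ≡ 11 mod 13. M₂ = 13, y₂ ≡ 3 mod 19. t = 4×19×11 + 10×13×3 ≡ 238 mod 247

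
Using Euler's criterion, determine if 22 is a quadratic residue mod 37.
By Euler's criterion: 22^{18} ≡ 36 mod 37. Since this equals -1 (≡ 36), 22 is not a QR.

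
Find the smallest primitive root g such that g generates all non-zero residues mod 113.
g = 3. Powers: [3, 9, 27, 81, 17, 51, 40, 7, 21, ...] generates all 112 non-zero residues.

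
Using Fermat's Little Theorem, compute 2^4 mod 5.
By Fermat's Little Theorem, 2^{4} ≡ 1 (mod 5) since 5 is prime and gcd(2, 5) = 1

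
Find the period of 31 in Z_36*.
Powers of 31 mod 36: 31^1≡31, 31^2≡25, 31^3≡19, 31^4≡13, 31^5≡7, 31^6≡1. Order = 6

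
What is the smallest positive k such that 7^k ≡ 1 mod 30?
Powers of 7 mod 30: 7^1≡7, 7^2≡19, 7^3≡13, 7^4≡1. Order = 4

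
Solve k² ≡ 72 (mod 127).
The square roots of 72 mod 127 are 31 and 96. Verify: 31² = 961 ≡ 72 (mod 127)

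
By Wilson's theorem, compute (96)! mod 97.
By Wilson's theorem, (96)! ≡ -1 ≡ 96 mod 97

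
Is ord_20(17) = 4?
Powers of 17 mod 20: 17^1≡17, 17^2≡9, 17^3≡13, 17^4≡1. First k with 17^k≡1 is k=4. Yes, ord_20(17) = 4.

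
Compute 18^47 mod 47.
Using Fermat: 18^{46} ≡ 1 mod 47. 47 ≡ 1 mod 46. So 18^{47} ≡ 18^{1} ≡ 18 mod 47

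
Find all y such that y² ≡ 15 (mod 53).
The square roots of 15 mod 53 are 42 and 11. Verify: 42² = 1764 ≡ 15 (mod 53)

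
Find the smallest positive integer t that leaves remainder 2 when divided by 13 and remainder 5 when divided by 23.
M = 13 × 23 = 299. M₁ = 23, y₁ ≡ 4 (mod 13). M₂ = 13, y₂ ≡ 16 (mod 23). t = 2×23×4 + 5×13×16 ≡ 28 (mod 299)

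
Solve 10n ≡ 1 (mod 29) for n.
Since 29 is prime, by Fermat 10^(-1) ≡ 10^{27} ≡ 3 (mod 29). Verify: 10 × 3 = 30 ≡ 1 (mod 29)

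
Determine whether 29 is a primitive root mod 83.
29^{41} ≡ 1 mod 83 and 41 < 82, so ord_83(29) = 41 ≠ 82 and 29 is not a primitive root.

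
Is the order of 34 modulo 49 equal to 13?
Powers of 34 mod 49: 34^1≡34, 34^2≡29, 34^3≡6, 34^4≡8, 34^5≡27, 34^6≡36, 34^7≡48, 34^8≡15, 34^9≡20, 34^10≡43, 34^11≡41, 34^12≡22, 34^13≡13, 34^14≡1. 34^13≡13≢1, so ord ≠ 13. No, the actual order is 14.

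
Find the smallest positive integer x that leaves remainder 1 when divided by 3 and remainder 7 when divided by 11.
M = 3 × 11 = 33. M₁ = 11, y₁ ≡ 2 (mod 3). M₂ = 3, y₂ ≡ 4 (mod 11). x = 1×11×2 + 7×3×4 ≡ 7 (mod 33)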